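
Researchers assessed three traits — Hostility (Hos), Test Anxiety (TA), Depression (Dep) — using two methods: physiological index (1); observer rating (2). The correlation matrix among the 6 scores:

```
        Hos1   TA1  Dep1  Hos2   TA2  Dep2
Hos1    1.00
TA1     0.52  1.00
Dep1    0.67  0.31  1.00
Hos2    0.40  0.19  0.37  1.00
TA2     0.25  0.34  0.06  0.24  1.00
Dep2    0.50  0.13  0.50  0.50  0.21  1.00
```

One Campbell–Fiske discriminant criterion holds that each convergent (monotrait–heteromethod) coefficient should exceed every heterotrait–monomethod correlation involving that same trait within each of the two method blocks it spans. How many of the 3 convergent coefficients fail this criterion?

Convergent coefficients and their comparison sets:
Hos (methods 1·2): 0.40 vs {0.52, 0.24, 0.67, 0.50} → fail.
TA (methods 1·2): 0.34 vs {0.52, 0.24, 0.31, 0.21} → fail.
Dep (methods 1·2): 0.50 vs {0.67, 0.50, 0.31, 0.21} → fail.
3 of 3 fail.

3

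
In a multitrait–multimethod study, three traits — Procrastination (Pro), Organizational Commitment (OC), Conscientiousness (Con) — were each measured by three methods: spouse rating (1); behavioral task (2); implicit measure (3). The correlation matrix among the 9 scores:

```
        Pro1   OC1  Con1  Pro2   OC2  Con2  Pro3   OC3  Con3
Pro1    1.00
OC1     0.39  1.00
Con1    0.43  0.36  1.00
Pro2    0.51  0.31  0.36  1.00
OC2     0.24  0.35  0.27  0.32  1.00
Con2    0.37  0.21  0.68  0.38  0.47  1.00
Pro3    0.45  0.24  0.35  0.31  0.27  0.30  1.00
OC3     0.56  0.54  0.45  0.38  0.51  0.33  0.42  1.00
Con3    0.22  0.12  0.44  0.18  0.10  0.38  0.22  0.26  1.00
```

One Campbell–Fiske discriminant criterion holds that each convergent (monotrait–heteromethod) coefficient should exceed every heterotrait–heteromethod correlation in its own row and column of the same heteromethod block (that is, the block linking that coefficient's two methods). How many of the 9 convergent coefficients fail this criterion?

4

Convergent coefficients and their comparison sets:
Pro (methods 1·2): 0.51 vs {0.24, 0.31, 0.37, 0.36} → pass.
Pro (methods 1·3): 0.45 vs {0.56, 0.24, 0.22, 0.35} → fail.
Pro (methods 2·3): 0.31 vs {0.38, 0.27, 0.18, 0.30} → fail.
OC (methods 1·2): 0.35 vs {0.31, 0.24, 0.21, 0.27} → pass.
OC (methods 1·3): 0.54 vs {0.24, 0.56, 0.12, 0.45} → fail.
OC (methods 2·3): 0.51 vs {0.27, 0.38, 0.10, 0.33} → pass.
Con (methods 1·2): 0.68 vs {0.36, 0.37, 0.27, 0.21} → pass.
Con (methods 1·3): 0.44 vs {0.35, 0.22, 0.45, 0.12} → fail.
Con (methods 2·3): 0.38 vs {0.30, 0.18, 0.33, 0.10} → pass.
4 of 9 fail.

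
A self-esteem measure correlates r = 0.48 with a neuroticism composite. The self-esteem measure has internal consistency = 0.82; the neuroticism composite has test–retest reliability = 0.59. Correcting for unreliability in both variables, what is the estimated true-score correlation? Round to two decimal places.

0.69

r_true = r_obs / √(r_xx · r_yy) = 0.48 / √(0.82 × 0.59) = 0.48 / √0.4838 = 0.48 / 0.6956 ≈ 0.69.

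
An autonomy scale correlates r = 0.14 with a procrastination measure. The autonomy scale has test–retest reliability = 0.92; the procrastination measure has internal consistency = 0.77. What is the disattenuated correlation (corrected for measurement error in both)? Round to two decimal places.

0.17

r_true = r_obs / √(r_xx · r_yy) = 0.14 / √(0.92 × 0.77) = 0.14 / √0.7084 = 0.14 / 0.8417 ≈ 0.17.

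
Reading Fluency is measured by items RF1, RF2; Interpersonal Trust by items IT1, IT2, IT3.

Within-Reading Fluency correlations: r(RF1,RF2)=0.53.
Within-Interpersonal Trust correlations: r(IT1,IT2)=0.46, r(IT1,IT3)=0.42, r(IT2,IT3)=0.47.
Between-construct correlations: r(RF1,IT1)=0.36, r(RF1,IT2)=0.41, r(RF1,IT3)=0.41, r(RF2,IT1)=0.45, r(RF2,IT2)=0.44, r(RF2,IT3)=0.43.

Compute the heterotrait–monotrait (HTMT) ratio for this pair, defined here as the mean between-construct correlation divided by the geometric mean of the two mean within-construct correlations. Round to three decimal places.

0.853

Mean between = 2.50/6 = 0.4167.
Mean within-RF = 0.53/1 = 0.5300; mean within-IT = 1.35/3 = 0.4500.
Geometric mean = √(0.5300 × 0.4500) = 0.4884.
HTMT = 0.4167 / 0.4884 = 0.853.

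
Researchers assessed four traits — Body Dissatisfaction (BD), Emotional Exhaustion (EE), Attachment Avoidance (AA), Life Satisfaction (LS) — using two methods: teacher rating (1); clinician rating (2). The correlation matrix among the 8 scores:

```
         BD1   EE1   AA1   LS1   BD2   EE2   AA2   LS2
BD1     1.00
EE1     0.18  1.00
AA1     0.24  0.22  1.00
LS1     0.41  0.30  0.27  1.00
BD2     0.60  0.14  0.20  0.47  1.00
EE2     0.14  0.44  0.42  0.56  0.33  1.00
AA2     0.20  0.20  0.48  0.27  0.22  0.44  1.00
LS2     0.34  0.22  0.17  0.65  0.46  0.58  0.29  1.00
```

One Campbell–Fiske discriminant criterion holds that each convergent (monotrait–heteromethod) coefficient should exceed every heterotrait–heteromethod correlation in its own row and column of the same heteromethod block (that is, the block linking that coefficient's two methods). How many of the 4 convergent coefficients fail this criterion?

Checking each validity diagonal entry against its comparison values:
BD (methods 1·2): 0.60 vs {0.14, 0.14, 0.20, 0.20, 0.34, 0.47} → pass.
EE (methods 1·2): 0.44 vs {0.14, 0.14, 0.20, 0.42, 0.22, 0.56} → fail.
AA (methods 1·2): 0.48 vs {0.20, 0.20, 0.42, 0.20, 0.17, 0.27} → pass.
LS (methods 1·2): 0.65 vs {0.47, 0.34, 0.56, 0.22, 0.27, 0.17} → pass.
1 of 4 fail.

1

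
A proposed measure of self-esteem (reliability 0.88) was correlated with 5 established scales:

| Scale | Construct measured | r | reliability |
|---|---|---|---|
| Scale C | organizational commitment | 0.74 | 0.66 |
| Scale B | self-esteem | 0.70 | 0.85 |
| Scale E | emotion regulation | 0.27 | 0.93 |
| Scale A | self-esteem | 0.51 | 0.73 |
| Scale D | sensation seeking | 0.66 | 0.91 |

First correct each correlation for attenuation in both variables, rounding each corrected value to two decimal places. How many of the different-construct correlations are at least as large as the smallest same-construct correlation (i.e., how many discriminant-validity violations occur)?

2

Disattenuated r (r / √(r_scale · r_new)):
  Scale C (disc): 0.74 / √(0.66·0.88) = 0.97
  Scale B (conv): 0.70 / √(0.85·0.88) = 0.81
  Scale E (disc): 0.27 / √(0.93·0.88) = 0.30
  Scale A (conv): 0.51 / √(0.73·0.88) = 0.64
  Scale D (disc): 0.66 / √(0.91·0.88) = 0.74
Smallest convergent = 0.64. Discriminant values: 0.97, 0.30, 0.74; count ≥ 0.64 → 2.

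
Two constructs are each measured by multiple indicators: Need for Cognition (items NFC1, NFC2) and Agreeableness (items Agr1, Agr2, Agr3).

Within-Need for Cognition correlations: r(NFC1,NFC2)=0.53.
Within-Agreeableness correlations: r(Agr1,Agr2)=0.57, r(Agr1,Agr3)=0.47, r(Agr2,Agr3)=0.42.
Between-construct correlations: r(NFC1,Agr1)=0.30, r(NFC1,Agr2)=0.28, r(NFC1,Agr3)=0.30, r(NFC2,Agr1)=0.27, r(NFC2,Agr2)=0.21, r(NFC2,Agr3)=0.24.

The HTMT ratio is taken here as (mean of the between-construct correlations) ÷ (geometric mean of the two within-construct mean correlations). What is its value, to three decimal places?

0.525

Mean between = 1.60/6 = 0.2667.
Mean within-NFC = 0.53/1 = 0.5300; mean within-Agr = 1.46/3 = 0.4867.
Geometric mean = √(0.5300 × 0.4867) = 0.5079.
HTMT = 0.2667 / 0.5079 = 0.525.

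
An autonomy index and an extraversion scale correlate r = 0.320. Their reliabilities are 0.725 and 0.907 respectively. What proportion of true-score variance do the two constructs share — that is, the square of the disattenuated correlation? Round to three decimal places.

0.156

Disattenuated r = 0.320 / √(0.725 × 0.907) = 0.320 / 0.8109 = 0.3946.
Shared true-score variance = 0.3946² = 0.1557 ≈ 0.156.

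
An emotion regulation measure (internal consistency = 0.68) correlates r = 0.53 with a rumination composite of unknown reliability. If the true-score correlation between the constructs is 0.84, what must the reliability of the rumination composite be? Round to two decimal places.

0.59

r_true = r_obs / √(r_xx · r_yy) ⇒ 0.84 = 0.53 / √(0.68 · r_yy).
√(0.68 · r_yy) = 0.53 / 0.84 = 0.6310; 0.68 · r_yy = 0.3982; r_yy = 0.3982 / 0.68 ≈ 0.59.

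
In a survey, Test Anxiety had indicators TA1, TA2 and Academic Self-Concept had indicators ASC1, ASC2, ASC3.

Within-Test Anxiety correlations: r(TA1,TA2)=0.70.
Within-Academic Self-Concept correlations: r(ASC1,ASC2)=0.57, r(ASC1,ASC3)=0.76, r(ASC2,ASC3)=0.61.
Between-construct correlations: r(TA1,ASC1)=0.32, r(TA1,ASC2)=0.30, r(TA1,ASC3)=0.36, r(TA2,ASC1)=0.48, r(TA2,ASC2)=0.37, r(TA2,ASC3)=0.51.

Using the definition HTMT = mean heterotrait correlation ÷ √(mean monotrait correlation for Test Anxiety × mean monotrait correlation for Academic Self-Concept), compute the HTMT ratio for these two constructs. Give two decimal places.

Between-construct mean = 2.34/6 = 0.3900.
Mean within-TA = 0.70/1 = 0.7000; mean within-ASC = 1.94/3 = 0.6467.
Geometric mean = √(0.7000 × 0.6467) = 0.6728.
HTMT = 0.3900 / 0.6728 = 0.58.

0.58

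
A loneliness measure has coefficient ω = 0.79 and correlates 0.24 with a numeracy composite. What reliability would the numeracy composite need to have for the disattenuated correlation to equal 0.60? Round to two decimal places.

r_true = r_obs / √(r_xx · r_yy) ⇒ 0.60 = 0.24 / √(0.79 · r_yy).
√(0.79 · r_yy) = 0.24 / 0.60 = 0.4000; 0.79 · r_yy = 0.1600; r_yy = 0.1600 / 0.79 ≈ 0.20.

0.20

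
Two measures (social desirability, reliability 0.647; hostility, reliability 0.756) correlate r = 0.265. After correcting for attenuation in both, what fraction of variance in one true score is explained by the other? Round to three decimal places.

0.144

Disattenuated r = 0.265 / √(0.647 × 0.756) = 0.265 / 0.6994 = 0.3789.
Shared true-score variance = 0.3789² = 0.1436 ≈ 0.144.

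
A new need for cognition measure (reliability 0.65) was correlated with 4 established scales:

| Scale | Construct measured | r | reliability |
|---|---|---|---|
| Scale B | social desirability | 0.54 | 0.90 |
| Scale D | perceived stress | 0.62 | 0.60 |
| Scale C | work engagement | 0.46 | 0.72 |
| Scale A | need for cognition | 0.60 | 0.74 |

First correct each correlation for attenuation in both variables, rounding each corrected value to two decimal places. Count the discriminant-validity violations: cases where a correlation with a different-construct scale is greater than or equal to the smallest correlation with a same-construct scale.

Disattenuated r (r / √(r_scale · r_new)):
  Scale B (disc): 0.54 / √(0.90·0.65) = 0.71
  Scale D (disc): 0.62 / √(0.60·0.65) = 0.99
  Scale C (disc): 0.46 / √(0.72·0.65) = 0.67
  Scale A (conv): 0.60 / √(0.74·0.65) = 0.87
Smallest convergent = 0.87. Discriminant values: 0.71, 0.99, 0.67; count ≥ 0.87 → 1.

1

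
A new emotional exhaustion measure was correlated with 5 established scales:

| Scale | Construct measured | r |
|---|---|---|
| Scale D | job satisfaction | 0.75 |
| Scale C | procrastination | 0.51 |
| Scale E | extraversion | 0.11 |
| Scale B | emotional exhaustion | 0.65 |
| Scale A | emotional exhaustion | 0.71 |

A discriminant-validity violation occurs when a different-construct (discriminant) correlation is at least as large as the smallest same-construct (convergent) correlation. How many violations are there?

Convergent (same construct = emotional exhaustion): Scale B, Scale A.
Smallest convergent = 0.65. Discriminant values: 0.75, 0.51, 0.11; count ≥ 0.65 → 1.

1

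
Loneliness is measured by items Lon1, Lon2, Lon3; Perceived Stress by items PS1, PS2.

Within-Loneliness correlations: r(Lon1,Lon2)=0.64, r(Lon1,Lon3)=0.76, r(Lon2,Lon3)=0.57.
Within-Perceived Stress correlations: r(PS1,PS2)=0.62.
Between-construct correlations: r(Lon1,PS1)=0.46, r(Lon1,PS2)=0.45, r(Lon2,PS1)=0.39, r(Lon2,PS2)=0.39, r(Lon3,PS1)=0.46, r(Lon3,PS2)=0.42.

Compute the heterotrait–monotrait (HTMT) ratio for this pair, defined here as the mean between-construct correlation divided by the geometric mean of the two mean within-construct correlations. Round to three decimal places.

0.671

Mean heterotrait r = 2.57/6 = 0.4283.
Mean within-Lon = 1.97/3 = 0.6567; mean within-PS = 0.62/1 = 0.6200.
Geometric mean = √(0.6567 × 0.6200) = 0.6381.
HTMT = 0.4283 / 0.6381 = 0.671.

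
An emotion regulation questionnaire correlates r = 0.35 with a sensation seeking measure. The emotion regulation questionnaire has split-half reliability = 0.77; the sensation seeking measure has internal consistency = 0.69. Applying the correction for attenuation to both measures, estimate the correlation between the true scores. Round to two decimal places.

r_true = r_obs / √(r_xx · r_yy) = 0.35 / √(0.77 × 0.69) = 0.35 / √0.5313 = 0.35 / 0.7289 ≈ 0.48.

0.48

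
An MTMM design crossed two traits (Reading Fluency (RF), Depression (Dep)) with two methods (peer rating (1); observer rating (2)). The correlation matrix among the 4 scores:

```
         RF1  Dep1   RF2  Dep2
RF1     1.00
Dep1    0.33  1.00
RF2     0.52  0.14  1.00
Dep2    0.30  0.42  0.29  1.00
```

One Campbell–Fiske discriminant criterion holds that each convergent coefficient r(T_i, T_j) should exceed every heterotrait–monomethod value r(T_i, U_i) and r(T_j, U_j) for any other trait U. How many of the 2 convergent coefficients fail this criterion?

Checking each validity diagonal entry against its comparison values:
RF (methods 1·2): 0.52 vs {0.33, 0.29} → pass.
Dep (methods 1·2): 0.42 vs {0.33, 0.29} → pass.
0 of 2 fail.

0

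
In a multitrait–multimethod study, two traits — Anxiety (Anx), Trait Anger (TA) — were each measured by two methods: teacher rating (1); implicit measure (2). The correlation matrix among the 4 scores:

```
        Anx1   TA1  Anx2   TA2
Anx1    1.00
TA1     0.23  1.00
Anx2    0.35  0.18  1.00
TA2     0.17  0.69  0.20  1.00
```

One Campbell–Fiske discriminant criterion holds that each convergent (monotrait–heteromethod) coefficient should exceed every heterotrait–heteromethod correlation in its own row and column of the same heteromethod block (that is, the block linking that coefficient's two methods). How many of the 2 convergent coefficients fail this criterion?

0

Checking each validity diagonal entry against its comparison values:
Anx (methods 1·2): 0.35 vs {0.17, 0.18} → pass.
TA (methods 1·2): 0.69 vs {0.18, 0.17} → pass.
0 of 2 fail.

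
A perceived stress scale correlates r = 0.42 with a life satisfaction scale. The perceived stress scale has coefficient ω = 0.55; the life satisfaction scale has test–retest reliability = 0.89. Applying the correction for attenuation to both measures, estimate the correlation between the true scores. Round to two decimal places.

r_true = r_obs / √(r_xx · r_yy) = 0.42 / √(0.55 × 0.89) = 0.42 / √0.4895 = 0.42 / 0.6996 ≈ 0.60.

0.60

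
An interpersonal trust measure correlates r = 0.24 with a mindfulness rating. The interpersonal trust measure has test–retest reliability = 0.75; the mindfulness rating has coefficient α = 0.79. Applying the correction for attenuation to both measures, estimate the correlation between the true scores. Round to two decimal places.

0.31

r_true = r_obs / √(r_xx · r_yy) = 0.24 / √(0.75 × 0.79) = 0.24 / √0.5925 = 0.24 / 0.7697 ≈ 0.31.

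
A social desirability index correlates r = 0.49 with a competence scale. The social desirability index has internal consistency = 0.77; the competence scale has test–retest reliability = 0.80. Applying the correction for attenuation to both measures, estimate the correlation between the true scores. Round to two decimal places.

0.62

r_true = r_obs / √(r_xx · r_yy) = 0.49 / √(0.77 × 0.80) = 0.49 / √0.6160 = 0.49 / 0.7849 ≈ 0.62.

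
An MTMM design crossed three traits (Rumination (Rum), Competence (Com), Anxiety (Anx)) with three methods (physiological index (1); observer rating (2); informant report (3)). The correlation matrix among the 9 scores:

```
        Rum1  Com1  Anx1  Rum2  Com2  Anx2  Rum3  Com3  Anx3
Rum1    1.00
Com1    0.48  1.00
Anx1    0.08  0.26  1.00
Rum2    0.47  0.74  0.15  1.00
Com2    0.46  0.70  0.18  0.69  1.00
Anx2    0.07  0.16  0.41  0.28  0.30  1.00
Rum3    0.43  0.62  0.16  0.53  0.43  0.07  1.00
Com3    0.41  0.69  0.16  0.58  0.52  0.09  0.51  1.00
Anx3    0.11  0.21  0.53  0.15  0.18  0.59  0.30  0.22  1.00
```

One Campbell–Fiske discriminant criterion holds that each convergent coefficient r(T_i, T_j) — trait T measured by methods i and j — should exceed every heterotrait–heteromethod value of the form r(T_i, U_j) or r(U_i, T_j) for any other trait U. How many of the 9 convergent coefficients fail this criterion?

Each convergent coefficient versus the relevant comparison correlations:
Rum (methods 1·2): 0.47 vs {0.46, 0.74, 0.07, 0.15} → fail.
Rum (methods 1·3): 0.43 vs {0.41, 0.62, 0.11, 0.16} → fail.
Rum (methods 2·3): 0.53 vs {0.58, 0.43, 0.15, 0.07} → fail.
Com (methods 1·2): 0.70 vs {0.74, 0.46, 0.16, 0.18} → fail.
Com (methods 1·3): 0.69 vs {0.62, 0.41, 0.21, 0.16} → pass.
Com (methods 2·3): 0.52 vs {0.43, 0.58, 0.18, 0.09} → fail.
Anx (methods 1·2): 0.41 vs {0.15, 0.07, 0.18, 0.16} → pass.
Anx (methods 1·3): 0.53 vs {0.16, 0.11, 0.16, 0.21} → pass.
Anx (methods 2·3): 0.59 vs {0.07, 0.15, 0.09, 0.18} → pass.
5 of 9 fail.

5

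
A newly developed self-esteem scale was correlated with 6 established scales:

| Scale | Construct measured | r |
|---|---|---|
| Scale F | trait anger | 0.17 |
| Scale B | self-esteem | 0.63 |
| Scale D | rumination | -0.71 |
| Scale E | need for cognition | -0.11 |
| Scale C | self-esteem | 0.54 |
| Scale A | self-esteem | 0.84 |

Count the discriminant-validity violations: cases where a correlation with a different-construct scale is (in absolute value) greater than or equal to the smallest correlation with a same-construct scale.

Convergent (same construct = self-esteem): Scale B, Scale C, Scale A.
Smallest convergent = 0.54. Discriminant |r|: 0.17, 0.71, 0.11; count ≥ 0.54 → 1.

1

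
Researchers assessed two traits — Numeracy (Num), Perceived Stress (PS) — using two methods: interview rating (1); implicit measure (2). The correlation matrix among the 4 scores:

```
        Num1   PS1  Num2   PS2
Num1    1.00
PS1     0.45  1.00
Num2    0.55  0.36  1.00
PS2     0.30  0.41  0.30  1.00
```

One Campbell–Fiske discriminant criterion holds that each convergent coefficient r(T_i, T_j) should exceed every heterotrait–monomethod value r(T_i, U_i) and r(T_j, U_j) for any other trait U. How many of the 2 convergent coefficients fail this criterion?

Checking each validity diagonal entry against its comparison values:
Num (methods 1·2): 0.55 vs {0.45, 0.30} → pass.
PS (methods 1·2): 0.41 vs {0.45, 0.30} → fail.
1 of 2 fail.

1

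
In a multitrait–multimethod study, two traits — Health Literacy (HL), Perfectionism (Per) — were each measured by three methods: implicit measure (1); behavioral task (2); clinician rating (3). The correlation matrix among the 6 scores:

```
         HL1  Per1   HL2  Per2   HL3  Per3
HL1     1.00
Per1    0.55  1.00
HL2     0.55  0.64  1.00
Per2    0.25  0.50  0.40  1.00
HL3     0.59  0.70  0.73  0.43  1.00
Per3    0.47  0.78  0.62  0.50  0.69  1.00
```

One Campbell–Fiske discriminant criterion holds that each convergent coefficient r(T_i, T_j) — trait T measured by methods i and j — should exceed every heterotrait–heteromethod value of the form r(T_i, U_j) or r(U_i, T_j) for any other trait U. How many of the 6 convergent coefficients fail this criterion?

4

Checking each validity diagonal entry against its comparison values:
HL (methods 1·2): 0.55 vs {0.25, 0.64} → fail.
HL (methods 1·3): 0.59 vs {0.47, 0.70} → fail.
HL (methods 2·3): 0.73 vs {0.62, 0.43} → pass.
Per (methods 1·2): 0.50 vs {0.64, 0.25} → fail.
Per (methods 1·3): 0.78 vs {0.70, 0.47} → pass.
Per (methods 2·3): 0.50 vs {0.43, 0.62} → fail.
4 of 6 fail.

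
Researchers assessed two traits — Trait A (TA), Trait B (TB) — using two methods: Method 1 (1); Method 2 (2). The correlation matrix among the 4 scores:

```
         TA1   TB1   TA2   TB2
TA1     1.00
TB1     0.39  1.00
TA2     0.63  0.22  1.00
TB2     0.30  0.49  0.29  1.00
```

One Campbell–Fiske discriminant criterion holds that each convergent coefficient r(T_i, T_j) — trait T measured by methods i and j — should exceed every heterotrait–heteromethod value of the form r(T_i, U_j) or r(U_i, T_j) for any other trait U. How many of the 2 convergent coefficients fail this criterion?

Each convergent coefficient versus the relevant comparison correlations:
TA (methods 1·2): 0.63 vs {0.30, 0.22} → pass.
TB (methods 1·2): 0.49 vs {0.22, 0.30} → pass.
0 of 2 fail.

0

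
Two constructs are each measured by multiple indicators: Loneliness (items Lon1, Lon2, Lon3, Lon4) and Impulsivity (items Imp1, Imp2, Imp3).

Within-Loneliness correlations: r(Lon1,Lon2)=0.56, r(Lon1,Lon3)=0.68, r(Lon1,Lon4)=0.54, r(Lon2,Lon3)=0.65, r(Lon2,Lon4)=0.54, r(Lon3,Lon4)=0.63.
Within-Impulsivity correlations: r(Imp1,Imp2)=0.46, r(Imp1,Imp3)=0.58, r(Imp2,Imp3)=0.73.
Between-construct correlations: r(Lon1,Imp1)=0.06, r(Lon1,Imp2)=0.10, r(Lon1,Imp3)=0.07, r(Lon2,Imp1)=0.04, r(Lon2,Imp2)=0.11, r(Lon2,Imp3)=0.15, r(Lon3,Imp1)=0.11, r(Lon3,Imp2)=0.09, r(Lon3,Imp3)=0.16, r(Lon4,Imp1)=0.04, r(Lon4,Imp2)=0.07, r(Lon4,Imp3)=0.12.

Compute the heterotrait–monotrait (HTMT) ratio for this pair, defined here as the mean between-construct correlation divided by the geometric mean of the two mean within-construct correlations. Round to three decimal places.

0.157

Mean between = 1.12/12 = 0.0933.
Mean within-Lon = 3.60/6 = 0.6000; mean within-Imp = 1.77/3 = 0.5900.
Geometric mean = √(0.6000 × 0.5900) = 0.5950.
HTMT = 0.0933 / 0.5950 = 0.157.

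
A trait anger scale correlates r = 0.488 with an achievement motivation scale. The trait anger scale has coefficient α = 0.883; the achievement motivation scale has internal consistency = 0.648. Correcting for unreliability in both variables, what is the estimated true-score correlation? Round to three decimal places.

0.645

r_true = r_obs / √(r_xx · r_yy) = 0.488 / √(0.883 × 0.648) = 0.488 / √0.572184 = 0.488 / 0.7564 ≈ 0.645.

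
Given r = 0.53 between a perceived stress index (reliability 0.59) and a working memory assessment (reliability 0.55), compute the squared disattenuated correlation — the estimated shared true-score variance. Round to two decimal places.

Disattenuated r = 0.53 / √(0.59 × 0.55) = 0.53 / 0.5696 = 0.9305.
Shared true-score variance = 0.9305² = 0.8658 ≈ 0.87.

0.87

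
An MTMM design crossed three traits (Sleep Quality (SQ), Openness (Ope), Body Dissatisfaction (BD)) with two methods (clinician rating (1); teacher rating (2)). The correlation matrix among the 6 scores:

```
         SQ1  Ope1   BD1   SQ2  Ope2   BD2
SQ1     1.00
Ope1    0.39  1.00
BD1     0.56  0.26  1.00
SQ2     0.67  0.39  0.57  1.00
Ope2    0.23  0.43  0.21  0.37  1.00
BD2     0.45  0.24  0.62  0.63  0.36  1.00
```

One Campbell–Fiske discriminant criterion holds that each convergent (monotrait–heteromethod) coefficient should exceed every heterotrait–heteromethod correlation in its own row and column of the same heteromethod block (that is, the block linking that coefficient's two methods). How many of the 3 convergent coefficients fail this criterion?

Convergent coefficients and their comparison sets:
SQ (methods 1·2): 0.67 vs {0.23, 0.39, 0.45, 0.57} → pass.
Ope (methods 1·2): 0.43 vs {0.39, 0.23, 0.24, 0.21} → pass.
BD (methods 1·2): 0.62 vs {0.57, 0.45, 0.21, 0.24} → pass.
0 of 3 fail.

0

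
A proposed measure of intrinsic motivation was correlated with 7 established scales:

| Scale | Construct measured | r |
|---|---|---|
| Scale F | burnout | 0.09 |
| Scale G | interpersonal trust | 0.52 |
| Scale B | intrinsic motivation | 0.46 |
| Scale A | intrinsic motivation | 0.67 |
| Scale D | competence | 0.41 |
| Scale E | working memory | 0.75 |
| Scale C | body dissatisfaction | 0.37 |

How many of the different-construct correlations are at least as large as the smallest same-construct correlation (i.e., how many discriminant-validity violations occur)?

2

Convergent (same construct = intrinsic motivation): Scale B, Scale A.
Smallest convergent = 0.46. Discriminant values: 0.09, 0.52, 0.41, 0.75, 0.37; count ≥ 0.46 → 2.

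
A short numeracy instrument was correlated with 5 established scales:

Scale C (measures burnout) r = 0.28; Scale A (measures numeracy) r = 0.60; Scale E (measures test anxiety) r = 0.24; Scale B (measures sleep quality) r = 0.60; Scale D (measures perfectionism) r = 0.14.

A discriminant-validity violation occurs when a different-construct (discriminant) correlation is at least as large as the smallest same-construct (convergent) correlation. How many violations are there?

1

Convergent (same construct = numeracy): Scale A.
Smallest convergent = 0.60. Discriminant values: 0.28, 0.24, 0.60, 0.14; count ≥ 0.60 → 1.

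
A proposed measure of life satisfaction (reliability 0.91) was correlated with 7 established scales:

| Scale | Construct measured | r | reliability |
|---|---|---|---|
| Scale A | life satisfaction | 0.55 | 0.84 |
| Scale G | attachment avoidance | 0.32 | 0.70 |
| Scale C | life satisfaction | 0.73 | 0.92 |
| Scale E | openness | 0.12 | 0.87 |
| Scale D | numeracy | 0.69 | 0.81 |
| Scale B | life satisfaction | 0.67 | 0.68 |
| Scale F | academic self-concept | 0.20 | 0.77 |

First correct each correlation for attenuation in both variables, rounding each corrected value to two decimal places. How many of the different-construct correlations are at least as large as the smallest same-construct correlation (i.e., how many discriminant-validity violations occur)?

1

Disattenuated r (r / √(r_scale · r_new)):
  Scale A (conv): 0.55 / √(0.84·0.91) = 0.63
  Scale G (disc): 0.32 / √(0.70·0.91) = 0.40
  Scale C (conv): 0.73 / √(0.92·0.91) = 0.80
  Scale E (disc): 0.12 / √(0.87·0.91) = 0.13
  Scale D (disc): 0.69 / √(0.81·0.91) = 0.80
  Scale B (conv): 0.67 / √(0.68·0.91) = 0.85
  Scale F (disc): 0.20 / √(0.77·0.91) = 0.24
Smallest convergent = 0.63. Discriminant values: 0.40, 0.13, 0.80, 0.24; count ≥ 0.63 → 1.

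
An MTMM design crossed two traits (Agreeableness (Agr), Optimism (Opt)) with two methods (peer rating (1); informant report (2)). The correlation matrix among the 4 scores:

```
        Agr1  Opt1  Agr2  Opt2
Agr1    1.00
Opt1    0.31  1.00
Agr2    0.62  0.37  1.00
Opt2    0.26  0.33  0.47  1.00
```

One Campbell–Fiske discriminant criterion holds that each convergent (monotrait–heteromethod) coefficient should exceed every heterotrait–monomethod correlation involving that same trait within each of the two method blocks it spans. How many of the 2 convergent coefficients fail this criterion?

Each convergent coefficient versus the relevant comparison correlations:
Agr (methods 1·2): 0.62 vs {0.31, 0.47} → pass.
Opt (methods 1·2): 0.33 vs {0.31, 0.47} → fail.
1 of 2 fail.

1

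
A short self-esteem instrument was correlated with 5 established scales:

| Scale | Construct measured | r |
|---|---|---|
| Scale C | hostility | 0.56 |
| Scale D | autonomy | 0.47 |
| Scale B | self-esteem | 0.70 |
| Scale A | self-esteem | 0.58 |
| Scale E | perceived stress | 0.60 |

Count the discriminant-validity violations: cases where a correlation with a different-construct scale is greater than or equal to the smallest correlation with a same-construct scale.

Convergent (same construct = self-esteem): Scale B, Scale A.
Smallest convergent = 0.58. Discriminant values: 0.56, 0.47, 0.60; count ≥ 0.58 → 1.

1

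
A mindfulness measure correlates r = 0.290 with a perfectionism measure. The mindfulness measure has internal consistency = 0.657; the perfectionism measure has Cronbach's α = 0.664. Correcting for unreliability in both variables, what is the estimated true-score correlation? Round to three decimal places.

r_true = r_obs / √(r_xx · r_yy) = 0.290 / √(0.657 × 0.664) = 0.290 / √0.436248 = 0.290 / 0.6605 ≈ 0.439.

0.439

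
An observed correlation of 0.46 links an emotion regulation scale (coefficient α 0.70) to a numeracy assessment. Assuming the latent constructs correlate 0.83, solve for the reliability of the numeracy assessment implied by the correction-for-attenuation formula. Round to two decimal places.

r_true = r_obs / √(r_xx · r_yy) ⇒ 0.83 = 0.46 / √(0.70 · r_yy).
√(0.70 · r_yy) = 0.46 / 0.83 = 0.5542; 0.70 · r_yy = 0.3071; r_yy = 0.3071 / 0.70 ≈ 0.44.

0.44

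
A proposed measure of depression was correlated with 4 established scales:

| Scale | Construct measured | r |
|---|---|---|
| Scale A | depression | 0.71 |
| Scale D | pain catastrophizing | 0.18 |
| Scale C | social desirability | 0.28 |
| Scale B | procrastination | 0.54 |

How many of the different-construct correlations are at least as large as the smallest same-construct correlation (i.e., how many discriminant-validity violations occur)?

0

Convergent (same construct = depression): Scale A.
Smallest convergent = 0.71. Discriminant values: 0.18, 0.28, 0.54; count ≥ 0.71 → 0.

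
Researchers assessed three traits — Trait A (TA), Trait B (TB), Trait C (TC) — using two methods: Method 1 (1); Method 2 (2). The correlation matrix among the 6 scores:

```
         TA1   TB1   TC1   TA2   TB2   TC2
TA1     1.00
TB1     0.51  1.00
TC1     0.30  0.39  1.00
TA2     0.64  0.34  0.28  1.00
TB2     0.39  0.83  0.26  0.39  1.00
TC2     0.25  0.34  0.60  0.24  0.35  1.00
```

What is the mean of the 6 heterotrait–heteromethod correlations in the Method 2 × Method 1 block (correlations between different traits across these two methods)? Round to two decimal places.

HTHM values (method 2 × method 1): 0.34, 0.28, 0.39, 0.26, 0.25, 0.34; mean = 1.86/6 = 0.31.

0.31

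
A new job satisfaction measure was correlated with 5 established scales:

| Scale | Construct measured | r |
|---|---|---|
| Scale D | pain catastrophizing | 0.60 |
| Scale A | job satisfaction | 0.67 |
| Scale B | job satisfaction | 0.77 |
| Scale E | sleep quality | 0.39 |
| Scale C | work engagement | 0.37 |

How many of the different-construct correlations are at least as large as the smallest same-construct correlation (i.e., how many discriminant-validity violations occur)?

Convergent (same construct = job satisfaction): Scale A, Scale B.
Smallest convergent = 0.67. Discriminant values: 0.60, 0.39, 0.37; count ≥ 0.67 → 0.

0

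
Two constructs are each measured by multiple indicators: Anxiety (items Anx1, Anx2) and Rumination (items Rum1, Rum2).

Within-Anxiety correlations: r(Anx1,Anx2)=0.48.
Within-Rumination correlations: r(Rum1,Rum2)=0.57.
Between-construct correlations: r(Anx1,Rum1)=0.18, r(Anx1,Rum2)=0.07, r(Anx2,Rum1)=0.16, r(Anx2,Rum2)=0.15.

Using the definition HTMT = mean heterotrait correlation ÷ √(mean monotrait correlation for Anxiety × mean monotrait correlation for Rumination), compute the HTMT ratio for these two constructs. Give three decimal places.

Mean heterotrait r = 0.56/4 = 0.1400.
Mean within-Anx = 0.48/1 = 0.4800; mean within-Rum = 0.57/1 = 0.5700.
Geometric mean = √(0.4800 × 0.5700) = 0.5231.
HTMT = 0.1400 / 0.5231 = 0.268.

0.268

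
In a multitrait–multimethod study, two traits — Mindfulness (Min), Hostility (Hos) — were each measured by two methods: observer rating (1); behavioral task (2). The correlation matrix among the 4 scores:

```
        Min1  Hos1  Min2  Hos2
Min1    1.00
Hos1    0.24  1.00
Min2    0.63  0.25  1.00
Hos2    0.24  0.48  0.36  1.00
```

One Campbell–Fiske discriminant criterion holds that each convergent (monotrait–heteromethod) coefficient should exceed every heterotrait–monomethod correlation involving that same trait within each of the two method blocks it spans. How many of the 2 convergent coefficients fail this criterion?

0

Each convergent coefficient versus the relevant comparison correlations:
Min (methods 1·2): 0.63 vs {0.24, 0.36} → pass.
Hos (methods 1·2): 0.48 vs {0.24, 0.36} → pass.
0 of 2 fail.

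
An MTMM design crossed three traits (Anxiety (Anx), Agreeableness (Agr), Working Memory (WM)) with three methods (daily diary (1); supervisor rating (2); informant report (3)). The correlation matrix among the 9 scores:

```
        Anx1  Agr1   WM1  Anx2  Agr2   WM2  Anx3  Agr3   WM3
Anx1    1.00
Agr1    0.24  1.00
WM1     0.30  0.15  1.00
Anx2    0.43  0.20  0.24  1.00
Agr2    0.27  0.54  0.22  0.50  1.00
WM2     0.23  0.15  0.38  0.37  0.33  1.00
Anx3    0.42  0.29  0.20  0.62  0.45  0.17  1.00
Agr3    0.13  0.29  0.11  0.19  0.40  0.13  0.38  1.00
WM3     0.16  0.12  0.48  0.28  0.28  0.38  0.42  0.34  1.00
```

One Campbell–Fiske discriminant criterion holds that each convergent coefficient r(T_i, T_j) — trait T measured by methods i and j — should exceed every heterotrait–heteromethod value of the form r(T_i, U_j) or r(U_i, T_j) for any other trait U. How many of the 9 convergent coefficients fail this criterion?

2

Convergent coefficients and their comparison sets:
Anx (methods 1·2): 0.43 vs {0.27, 0.20, 0.23, 0.24} → pass.
Anx (methods 1·3): 0.42 vs {0.13, 0.29, 0.16, 0.20} → pass.
Anx (methods 2·3): 0.62 vs {0.19, 0.45, 0.28, 0.17} → pass.
Agr (methods 1·2): 0.54 vs {0.20, 0.27, 0.15, 0.22} → pass.
Agr (methods 1·3): 0.29 vs {0.29, 0.13, 0.12, 0.11} → fail.
Agr (methods 2·3): 0.40 vs {0.45, 0.19, 0.28, 0.13} → fail.
WM (methods 1·2): 0.38 vs {0.24, 0.23, 0.22, 0.15} → pass.
WM (methods 1·3): 0.48 vs {0.20, 0.16, 0.11, 0.12} → pass.
WM (methods 2·3): 0.38 vs {0.17, 0.28, 0.13, 0.28} → pass.
2 of 9 fail.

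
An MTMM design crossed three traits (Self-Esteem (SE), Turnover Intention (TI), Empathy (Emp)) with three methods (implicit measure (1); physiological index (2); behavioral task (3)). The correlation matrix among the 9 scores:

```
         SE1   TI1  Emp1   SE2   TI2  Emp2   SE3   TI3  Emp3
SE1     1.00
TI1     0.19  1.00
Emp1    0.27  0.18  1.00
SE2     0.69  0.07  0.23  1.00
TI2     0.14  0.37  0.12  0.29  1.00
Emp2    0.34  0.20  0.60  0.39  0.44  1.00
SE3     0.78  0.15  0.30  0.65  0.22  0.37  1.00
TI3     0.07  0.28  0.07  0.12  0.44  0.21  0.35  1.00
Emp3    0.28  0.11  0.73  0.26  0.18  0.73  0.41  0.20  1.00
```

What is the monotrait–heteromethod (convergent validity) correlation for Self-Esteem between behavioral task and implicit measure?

Same trait (SE), different methods: r(SE3, SE1) = 0.78.

0.78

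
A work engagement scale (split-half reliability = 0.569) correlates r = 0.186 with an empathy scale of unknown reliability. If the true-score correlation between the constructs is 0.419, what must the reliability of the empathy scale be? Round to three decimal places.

r_true = r_obs / √(r_xx · r_yy) ⇒ 0.419 = 0.186 / √(0.569 · r_yy).
√(0.569 · r_yy) = 0.186 / 0.419 = 0.4439; 0.569 · r_yy = 0.1970; r_yy = 0.1970 / 0.569 ≈ 0.346.

0.346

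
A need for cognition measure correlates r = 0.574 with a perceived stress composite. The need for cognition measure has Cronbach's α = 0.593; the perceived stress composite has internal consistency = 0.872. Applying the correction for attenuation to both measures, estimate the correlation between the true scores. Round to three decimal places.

r_true = r_obs / √(r_xx · r_yy) = 0.574 / √(0.593 × 0.872) = 0.574 / √0.517096 = 0.574 / 0.7191 ≈ 0.798.

0.798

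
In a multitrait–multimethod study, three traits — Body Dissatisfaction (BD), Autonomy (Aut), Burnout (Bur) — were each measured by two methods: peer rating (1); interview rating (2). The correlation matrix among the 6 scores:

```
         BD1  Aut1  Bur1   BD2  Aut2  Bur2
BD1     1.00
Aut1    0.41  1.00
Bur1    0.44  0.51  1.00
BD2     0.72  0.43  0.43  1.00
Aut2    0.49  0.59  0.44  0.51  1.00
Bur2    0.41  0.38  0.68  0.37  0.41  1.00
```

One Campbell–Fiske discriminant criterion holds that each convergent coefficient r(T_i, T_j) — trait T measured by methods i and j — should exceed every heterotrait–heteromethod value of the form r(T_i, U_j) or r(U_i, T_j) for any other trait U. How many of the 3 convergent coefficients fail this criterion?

0

Convergent coefficients and their comparison sets:
BD (methods 1·2): 0.72 vs {0.49, 0.43, 0.41, 0.43} → pass.
Aut (methods 1·2): 0.59 vs {0.43, 0.49, 0.38, 0.44} → pass.
Bur (methods 1·2): 0.68 vs {0.43, 0.41, 0.44, 0.38} → pass.
0 of 3 fail.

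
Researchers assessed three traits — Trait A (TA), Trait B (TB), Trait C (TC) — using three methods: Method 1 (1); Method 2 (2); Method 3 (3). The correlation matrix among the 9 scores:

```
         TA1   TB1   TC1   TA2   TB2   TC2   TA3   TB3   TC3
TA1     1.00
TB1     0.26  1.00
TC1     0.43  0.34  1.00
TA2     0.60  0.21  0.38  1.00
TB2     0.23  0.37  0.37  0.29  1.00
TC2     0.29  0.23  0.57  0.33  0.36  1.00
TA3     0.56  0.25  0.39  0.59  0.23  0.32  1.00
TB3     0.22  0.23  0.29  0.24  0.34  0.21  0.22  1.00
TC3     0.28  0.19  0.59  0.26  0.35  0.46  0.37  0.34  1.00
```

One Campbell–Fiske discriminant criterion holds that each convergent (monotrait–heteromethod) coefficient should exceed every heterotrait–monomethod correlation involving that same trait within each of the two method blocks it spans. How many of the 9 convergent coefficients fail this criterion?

Each convergent coefficient versus the relevant comparison correlations:
TA (methods 1·2): 0.60 vs {0.26, 0.29, 0.43, 0.33} → pass.
TA (methods 1·3): 0.56 vs {0.26, 0.22, 0.43, 0.37} → pass.
TA (methods 2·3): 0.59 vs {0.29, 0.22, 0.33, 0.37} → pass.
TB (methods 1·2): 0.37 vs {0.26, 0.29, 0.34, 0.36} → pass.
TB (methods 1·3): 0.23 vs {0.26, 0.22, 0.34, 0.34} → fail.
TB (methods 2·3): 0.34 vs {0.29, 0.22, 0.36, 0.34} → fail.
TC (methods 1·2): 0.57 vs {0.43, 0.33, 0.34, 0.36} → pass.
TC (methods 1·3): 0.59 vs {0.43, 0.37, 0.34, 0.34} → pass.
TC (methods 2·3): 0.46 vs {0.33, 0.37, 0.36, 0.34} → pass.
2 of 9 fail.

2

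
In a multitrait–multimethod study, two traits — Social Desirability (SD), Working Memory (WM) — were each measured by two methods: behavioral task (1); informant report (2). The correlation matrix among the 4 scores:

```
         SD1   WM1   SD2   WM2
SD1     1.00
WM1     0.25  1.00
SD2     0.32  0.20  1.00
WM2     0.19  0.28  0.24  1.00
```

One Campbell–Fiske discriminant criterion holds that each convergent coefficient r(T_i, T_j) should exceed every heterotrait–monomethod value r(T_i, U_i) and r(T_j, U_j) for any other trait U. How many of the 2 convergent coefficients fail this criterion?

0

Each convergent coefficient versus the relevant comparison correlations:
SD (methods 1·2): 0.32 vs {0.25, 0.24} → pass.
WM (methods 1·2): 0.28 vs {0.25, 0.24} → pass.
0 of 2 fail.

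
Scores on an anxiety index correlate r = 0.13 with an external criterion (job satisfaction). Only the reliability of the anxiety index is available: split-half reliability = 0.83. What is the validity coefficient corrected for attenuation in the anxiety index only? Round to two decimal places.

Single correction: r_c = r_obs / √r_xx = 0.13 / √0.83 = 0.13 / 0.9110 ≈ 0.14.

0.14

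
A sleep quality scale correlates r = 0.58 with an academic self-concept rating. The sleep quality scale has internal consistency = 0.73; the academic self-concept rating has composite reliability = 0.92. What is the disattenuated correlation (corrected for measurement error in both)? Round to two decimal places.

0.71

r_true = r_obs / √(r_xx · r_yy) = 0.58 / √(0.73 × 0.92) = 0.58 / √0.6716 = 0.58 / 0.8195 ≈ 0.71.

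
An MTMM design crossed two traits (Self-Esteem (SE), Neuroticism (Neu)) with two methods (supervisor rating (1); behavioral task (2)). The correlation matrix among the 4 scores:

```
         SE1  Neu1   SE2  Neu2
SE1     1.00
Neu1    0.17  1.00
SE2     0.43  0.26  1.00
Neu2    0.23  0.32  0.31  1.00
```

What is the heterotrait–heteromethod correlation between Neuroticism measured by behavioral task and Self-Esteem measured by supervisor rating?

Different traits and methods: r(Neu2, SE1) = 0.23.

0.23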